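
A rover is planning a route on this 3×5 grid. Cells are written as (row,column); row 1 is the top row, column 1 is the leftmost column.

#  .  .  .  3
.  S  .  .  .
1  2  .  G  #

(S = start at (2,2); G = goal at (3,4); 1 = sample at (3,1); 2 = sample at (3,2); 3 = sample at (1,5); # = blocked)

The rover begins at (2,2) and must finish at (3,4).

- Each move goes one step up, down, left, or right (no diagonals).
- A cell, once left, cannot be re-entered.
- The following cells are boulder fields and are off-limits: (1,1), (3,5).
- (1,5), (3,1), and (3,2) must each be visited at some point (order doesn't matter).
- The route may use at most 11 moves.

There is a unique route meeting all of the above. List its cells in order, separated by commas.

(2,2), (2,1), (3,1), (3,2), (3,3), (2,3), (1,3), (1,4), (1,5), (2,5), (2,4), (3,4)

Any route must reach (1,5), (3,1), and (3,2) and still end at (3,4) within 11 moves, so the order of the required stops is forced.
Route from (2,2): left to (2,1), down to (3,1), 2× right (reaching (3,3)), 2× up (reaching (1,3)), 2× right (reaching (1,5)), down to (2,5), left to (2,4), down to (3,4) — 11 moves in all.
Check: all required cells visited; 11 ≤ 11 moves.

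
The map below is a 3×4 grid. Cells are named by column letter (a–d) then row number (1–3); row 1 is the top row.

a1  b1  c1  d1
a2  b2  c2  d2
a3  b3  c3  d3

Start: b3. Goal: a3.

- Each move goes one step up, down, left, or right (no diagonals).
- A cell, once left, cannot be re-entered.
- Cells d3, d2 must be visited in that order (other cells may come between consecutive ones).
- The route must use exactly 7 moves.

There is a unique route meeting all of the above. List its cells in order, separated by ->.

The waypoints must appear in the order d3, d2, with no cell reused.
Route from b3: right 2 to d3, up 1 to d2, left 3 to a2, down 1 to a3 — 7 moves in all.
Check: order respected (d3 at step 2, d2 at step 3); 7 moves as required.

b3 -> c3 -> d3 -> d2 -> c2 -> b2 -> a2 -> a3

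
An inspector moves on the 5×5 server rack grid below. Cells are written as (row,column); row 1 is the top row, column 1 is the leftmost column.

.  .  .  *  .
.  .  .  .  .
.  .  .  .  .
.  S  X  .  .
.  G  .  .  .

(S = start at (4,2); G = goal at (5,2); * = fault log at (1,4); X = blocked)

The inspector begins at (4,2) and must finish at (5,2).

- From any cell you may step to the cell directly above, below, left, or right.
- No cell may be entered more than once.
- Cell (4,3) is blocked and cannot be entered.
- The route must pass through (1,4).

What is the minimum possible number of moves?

11

Any route passes through (1,4) somewhere between (4,2) and (5,2). Summing Manhattan distances along the two legs ((4,2) → (1,4) → (5,2)) gives a lower bound of 5 + 6 = 11 moves.
A route of 11 moves achieves this: (4,2) → (3,2) → (2,2) → (1,2) → (1,3) → (1,4) → (2,4) → (3,4) → (4,4) → (5,4) → (5,3) → (5,2).
Since 11 matches the lower bound, it is optimal.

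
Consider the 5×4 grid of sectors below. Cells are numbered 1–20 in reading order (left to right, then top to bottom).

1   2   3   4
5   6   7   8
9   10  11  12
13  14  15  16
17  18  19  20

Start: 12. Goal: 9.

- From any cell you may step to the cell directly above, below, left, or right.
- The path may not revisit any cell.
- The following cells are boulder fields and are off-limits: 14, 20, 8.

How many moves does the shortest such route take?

3

The Manhattan distance from 12 to 9 is |3−3| + |4−1| = 3, so at least 3 moves are needed.
A route of 3 moves achieves this: 12 → 11 → 10 → 9.
Since 3 matches the lower bound, it is optimal.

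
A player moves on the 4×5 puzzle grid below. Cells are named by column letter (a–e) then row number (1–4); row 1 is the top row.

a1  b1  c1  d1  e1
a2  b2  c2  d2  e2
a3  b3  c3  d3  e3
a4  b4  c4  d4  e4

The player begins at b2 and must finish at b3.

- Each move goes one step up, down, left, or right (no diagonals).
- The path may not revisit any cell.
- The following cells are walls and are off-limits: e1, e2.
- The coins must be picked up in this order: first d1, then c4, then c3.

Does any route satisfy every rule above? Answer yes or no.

yes

One route that works: b2 → b1 → c1 → d1 → d2 → d3 → d4 → c4 → c3 → b3.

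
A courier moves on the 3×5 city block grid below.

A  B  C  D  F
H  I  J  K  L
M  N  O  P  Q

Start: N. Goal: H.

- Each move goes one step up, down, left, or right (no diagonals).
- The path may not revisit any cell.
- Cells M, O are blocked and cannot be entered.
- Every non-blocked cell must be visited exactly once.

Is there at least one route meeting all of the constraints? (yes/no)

yes

One route that works: N → I → J → K → P → Q → L → F → D → C → B → A → H.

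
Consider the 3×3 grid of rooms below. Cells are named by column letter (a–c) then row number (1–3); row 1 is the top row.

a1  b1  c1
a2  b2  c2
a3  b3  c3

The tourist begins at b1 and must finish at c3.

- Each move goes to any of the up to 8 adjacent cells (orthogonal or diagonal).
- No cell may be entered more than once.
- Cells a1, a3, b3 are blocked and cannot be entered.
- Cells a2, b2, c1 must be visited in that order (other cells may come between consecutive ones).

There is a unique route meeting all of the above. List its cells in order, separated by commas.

b1, a2, b2, c1, c2, c3

The waypoints must appear in the order a2, b2, c1, with no cell reused.
Route from b1: down-left to a2, right to b2, up-right to c1, 2× down (reaching c3) — 5 moves in all.
Check: order respected (a2 at step 1, b2 at step 2, c1 at step 3).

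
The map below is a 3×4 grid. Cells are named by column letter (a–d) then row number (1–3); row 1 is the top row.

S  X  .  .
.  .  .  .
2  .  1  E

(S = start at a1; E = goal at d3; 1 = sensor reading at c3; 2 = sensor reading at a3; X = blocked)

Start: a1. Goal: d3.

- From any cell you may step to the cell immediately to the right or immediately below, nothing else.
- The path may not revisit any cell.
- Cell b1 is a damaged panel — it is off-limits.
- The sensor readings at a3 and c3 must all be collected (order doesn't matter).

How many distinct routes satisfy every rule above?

1

A right/down-only route from a1 to d3 makes exactly 2 down-moves and 3 right-moves in some order.
With no other constraints that would be C(5,2) = 10 routes.
A monotone route can only reach the required cells in the order a3, c3, so split there and multiply the segment counts (each segment already excludes blocked cells): a1→a3: 1; a3→c3: 1; c3→d3: 1; product = 1.
That gives 1 route.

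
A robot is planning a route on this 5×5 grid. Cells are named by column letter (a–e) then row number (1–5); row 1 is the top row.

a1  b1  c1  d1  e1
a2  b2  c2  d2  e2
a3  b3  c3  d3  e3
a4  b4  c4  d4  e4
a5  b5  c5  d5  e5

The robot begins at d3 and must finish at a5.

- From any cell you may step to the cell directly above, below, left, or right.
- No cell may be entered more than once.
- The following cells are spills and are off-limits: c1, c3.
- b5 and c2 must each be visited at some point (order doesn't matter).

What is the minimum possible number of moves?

7

Any route passes through b5 and c2 in some order between d3 and a5. Summing Manhattan distances along each leg and taking the cheapest ordering (d3 → c2 → b5 → a5) gives a lower bound of 2 + 4 + 1 = 7 moves.
A route of 7 moves achieves this: d3 → d2 → c2 → b2 → b3 → b4 → b5 → a5.
Since 7 matches the lower bound, it is optimal.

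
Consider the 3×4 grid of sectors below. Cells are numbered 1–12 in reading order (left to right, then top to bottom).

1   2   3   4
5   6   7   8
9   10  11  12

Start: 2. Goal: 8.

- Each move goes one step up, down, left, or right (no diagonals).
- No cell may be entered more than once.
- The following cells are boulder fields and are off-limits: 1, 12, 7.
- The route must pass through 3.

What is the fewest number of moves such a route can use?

Any route passes through 3 somewhere between 2 and 8. Summing Manhattan distances along the two legs (2 → 3 → 8) gives a lower bound of 1 + 2 = 3 moves.
A route of 3 moves achieves this: 2 → 3 → 4 → 8.
Since 3 matches the lower bound, it is optimal.

3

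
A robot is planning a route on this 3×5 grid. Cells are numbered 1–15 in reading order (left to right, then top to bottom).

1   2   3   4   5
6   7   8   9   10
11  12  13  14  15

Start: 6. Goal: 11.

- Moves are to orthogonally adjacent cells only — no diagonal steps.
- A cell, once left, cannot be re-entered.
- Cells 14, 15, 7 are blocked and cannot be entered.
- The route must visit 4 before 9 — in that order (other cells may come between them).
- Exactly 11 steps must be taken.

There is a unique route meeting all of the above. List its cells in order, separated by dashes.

The waypoints must appear in the order 4, 9, with no cell reused.
Route from 6: up to 1, 4× right (reaching 5), down to 10, 2× left (reaching 8), down to 13, 2× left (reaching 11) — 11 moves in all.
Check: order respected (4 at step 4, 9 at step 7); 11 moves as required.

6 - 1 - 2 - 3 - 4 - 5 - 10 - 9 - 8 - 13 - 12 - 11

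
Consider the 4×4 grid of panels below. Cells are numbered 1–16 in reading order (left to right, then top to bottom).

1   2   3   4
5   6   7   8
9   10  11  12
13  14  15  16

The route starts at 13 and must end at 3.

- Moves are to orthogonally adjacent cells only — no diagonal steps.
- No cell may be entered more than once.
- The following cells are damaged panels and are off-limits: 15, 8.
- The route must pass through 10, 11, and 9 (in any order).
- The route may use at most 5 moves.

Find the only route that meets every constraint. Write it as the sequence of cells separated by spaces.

The budget equals the shortest possible length, so every move has to be on a shortest route through the required cells.
Route from 13: up to 9, 2× right (reaching 11), 2× up (reaching 3) — 5 moves in all.
Check: all required cells visited; 5 ≤ 5 moves.

13 9 10 11 7 3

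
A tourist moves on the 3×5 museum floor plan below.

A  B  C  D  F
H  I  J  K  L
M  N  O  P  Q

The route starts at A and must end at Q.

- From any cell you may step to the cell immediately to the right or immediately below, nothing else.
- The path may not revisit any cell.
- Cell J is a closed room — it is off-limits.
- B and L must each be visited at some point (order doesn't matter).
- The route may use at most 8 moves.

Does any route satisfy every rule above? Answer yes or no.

One route that works: A → B → C → D → K → L → Q.

yes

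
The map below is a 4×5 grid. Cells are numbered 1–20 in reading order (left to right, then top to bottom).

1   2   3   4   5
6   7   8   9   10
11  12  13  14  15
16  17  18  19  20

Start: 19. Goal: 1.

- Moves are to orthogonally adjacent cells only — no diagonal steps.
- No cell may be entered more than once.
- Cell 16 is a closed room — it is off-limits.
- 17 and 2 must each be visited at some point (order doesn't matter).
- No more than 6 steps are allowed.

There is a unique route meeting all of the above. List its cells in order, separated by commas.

19, 18, 17, 12, 7, 2, 1

Any route must reach 17 and 2 and still end at 1 within 6 moves, so the order of the required stops is forced.
Route from 19: left 2 to 17, up 3 to 2, left 1 to 1 — 6 moves in all.
Check: all required cells visited; 6 ≤ 6 moves.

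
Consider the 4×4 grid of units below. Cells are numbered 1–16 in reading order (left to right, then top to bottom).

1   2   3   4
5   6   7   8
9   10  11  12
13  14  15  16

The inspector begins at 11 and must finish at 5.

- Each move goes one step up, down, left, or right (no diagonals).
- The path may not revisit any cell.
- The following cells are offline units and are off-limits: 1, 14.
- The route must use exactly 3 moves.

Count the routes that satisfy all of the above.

Need simple routes of exactly 3 moves from 11 to 5 (Manhattan distance 3, so 0 moves are spent on a detour and 0 undoing it).
Enumerating: 11 7 6 5 | 11 10 6 5 | 11 10 9 5.
That gives 3 routes.

3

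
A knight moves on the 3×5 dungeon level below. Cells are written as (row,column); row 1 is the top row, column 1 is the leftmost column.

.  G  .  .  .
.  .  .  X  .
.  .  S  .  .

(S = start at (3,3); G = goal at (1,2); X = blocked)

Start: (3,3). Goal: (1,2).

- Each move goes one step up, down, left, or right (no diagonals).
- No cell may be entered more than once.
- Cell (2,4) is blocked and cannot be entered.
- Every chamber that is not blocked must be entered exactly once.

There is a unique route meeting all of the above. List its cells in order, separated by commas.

(3,3), (3,4), (3,5), (2,5), (1,5), (1,4), (1,3), (2,3), (2,2), (3,2), (3,1), (2,1), (1,1), (1,2)

Need to visit all 14 open cells exactly once, starting at (3,3) and ending at (1,2).
Cell (3,5) has only two open neighbours ((2,5) and (3,4)), so the path must pass straight through it: one of those is the cell it's entered from and the other is where it exits.
Route from (3,3): right 2 to (3,5), up 2 to (1,5), left 2 to (1,3), down 1 to (2,3), left 1 to (2,2), down 1 to (3,2), left 1 to (3,1), up 2 to (1,1), right 1 to (1,2) — 13 moves in all.
Check: all 14 open cells covered.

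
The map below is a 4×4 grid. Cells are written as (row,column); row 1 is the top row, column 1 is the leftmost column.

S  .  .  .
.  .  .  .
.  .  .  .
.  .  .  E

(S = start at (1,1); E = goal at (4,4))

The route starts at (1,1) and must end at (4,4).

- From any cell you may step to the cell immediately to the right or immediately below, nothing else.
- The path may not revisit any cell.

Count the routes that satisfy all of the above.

A right/down-only route from (1,1) to (4,4) makes exactly 3 down-moves and 3 right-moves in some order.
With no other constraints that would be C(6,3) = 20 routes.
That gives 20 routes.

20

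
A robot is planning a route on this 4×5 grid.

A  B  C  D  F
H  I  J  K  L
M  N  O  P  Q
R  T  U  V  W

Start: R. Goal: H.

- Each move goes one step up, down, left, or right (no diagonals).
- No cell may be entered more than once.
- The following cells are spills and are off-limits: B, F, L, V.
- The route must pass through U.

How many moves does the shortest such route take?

6

Any route passes through U somewhere between R and H. Summing Manhattan distances along the two legs (R → U → H) gives a lower bound of 2 + 4 = 6 moves.
A route of 6 moves achieves this: R → T → U → O → J → I → H.
Since 6 matches the lower bound, it is optimal.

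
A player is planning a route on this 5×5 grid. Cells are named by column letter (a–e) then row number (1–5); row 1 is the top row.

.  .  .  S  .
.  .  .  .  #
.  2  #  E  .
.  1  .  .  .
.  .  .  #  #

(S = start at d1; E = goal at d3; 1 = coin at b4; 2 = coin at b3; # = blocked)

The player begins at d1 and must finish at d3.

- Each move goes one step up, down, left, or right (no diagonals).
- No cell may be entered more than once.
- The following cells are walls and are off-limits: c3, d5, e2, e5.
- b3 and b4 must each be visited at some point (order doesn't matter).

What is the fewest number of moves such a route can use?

8

Any route passes through b3 and b4 in some order between d1 and d3. Summing Manhattan distances along each leg and taking the cheapest ordering (d1 → b4 → b3 → d3) gives a lower bound of 5 + 1 + 2 = 8 moves.
A route of 8 moves achieves this: d1 → d2 → c2 → b2 → b3 → b4 → c4 → d4 → d3.
Since 8 matches the lower bound, it is optimal.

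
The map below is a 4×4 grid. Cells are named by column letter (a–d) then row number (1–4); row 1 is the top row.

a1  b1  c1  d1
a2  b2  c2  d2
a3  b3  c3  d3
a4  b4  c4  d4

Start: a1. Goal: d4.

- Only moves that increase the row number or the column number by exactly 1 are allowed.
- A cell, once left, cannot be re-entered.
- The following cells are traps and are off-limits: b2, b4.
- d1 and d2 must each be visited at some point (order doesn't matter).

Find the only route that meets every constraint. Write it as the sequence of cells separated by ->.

a1 -> b1 -> c1 -> d1 -> d2 -> d3 -> d4

Moves only go right or down, so the column and row indices never decrease.
Route from a1: 3× right (reaching d1), 3× down (reaching d4) — 6 moves in all.
Check: all required cells visited.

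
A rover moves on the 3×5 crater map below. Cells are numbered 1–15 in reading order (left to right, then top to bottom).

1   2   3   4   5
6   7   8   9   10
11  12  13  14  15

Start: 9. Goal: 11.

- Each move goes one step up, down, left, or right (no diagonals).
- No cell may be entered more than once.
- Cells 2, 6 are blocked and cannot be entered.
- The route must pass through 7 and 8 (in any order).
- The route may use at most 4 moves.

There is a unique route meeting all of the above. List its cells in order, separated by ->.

9 -> 8 -> 7 -> 12 -> 11

Any route must reach 7 and 8 and still end at 11 within 4 moves, so the order of the required stops is forced.
Route from 9: left 2 to 7, down 1 to 12, left 1 to 11 — 4 moves in all.
Check: all required cells visited; 4 ≤ 4 moves.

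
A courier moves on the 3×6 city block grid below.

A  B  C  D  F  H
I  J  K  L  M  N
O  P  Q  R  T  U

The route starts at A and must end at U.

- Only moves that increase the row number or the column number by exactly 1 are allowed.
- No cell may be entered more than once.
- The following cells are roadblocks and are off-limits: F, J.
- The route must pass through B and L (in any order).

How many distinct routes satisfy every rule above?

A right/down-only route from A to U makes exactly 2 down-moves and 5 right-moves in some order.
With no other constraints that would be C(7,2) = 21 routes.
A monotone route can only reach the required cells in the order B, L, so split there and multiply the segment counts (each segment already excludes blocked cells): A→B: 1; B→L: 2; L→U: 3; product = 6.
That gives 6 routes.

6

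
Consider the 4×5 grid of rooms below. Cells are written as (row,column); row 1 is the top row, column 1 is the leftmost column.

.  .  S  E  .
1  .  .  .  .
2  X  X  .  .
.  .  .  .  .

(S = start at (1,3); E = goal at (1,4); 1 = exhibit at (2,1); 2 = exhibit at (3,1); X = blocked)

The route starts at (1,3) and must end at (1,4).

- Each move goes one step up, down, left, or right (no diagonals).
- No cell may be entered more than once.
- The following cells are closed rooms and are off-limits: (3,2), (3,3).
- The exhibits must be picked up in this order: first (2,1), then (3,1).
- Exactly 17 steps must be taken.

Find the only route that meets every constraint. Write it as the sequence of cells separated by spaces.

The waypoints must appear in the order (2,1), (3,1), with no cell reused.
Route from (1,3): down to (2,3), left to (2,2), up to (1,2), left to (1,1), 3× down (reaching (4,1)), 4× right (reaching (4,5)), up to (3,5), left to (3,4), up to (2,4), right to (2,5), up to (1,5), left to (1,4) — 17 moves in all.
Check: order respected (1 at step 5, 2 at step 6); 17 moves as required.

(1,3) (2,3) (2,2) (1,2) (1,1) (2,1) (3,1) (4,1) (4,2) (4,3) (4,4) (4,5) (3,5) (3,4) (2,4) (2,5) (1,5) (1,4)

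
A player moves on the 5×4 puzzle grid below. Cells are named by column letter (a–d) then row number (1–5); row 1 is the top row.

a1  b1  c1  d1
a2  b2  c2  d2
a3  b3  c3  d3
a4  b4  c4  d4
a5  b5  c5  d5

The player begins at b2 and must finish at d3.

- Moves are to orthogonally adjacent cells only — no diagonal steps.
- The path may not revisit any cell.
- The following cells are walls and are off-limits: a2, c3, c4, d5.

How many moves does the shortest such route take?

The Manhattan distance from b2 to d3 is |2−3| + |2−4| = 3, so at least 3 moves are needed.
A route of 3 moves achieves this: b2 → c2 → d2 → d3.
Since 3 matches the lower bound, it is optimal.

3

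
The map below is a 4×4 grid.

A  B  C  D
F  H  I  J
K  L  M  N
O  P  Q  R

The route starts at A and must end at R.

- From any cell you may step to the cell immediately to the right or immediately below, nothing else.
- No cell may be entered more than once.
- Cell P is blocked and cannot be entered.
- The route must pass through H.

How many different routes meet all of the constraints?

10

A right/down-only route from A to R makes exactly 3 down-moves and 3 right-moves in some order.
With no other constraints that would be C(6,3) = 20 routes.
Split at H and multiply the segment counts (each segment already excludes blocked cells): A→H: 2; H→R: 5; product = 10.
That gives 10 routes.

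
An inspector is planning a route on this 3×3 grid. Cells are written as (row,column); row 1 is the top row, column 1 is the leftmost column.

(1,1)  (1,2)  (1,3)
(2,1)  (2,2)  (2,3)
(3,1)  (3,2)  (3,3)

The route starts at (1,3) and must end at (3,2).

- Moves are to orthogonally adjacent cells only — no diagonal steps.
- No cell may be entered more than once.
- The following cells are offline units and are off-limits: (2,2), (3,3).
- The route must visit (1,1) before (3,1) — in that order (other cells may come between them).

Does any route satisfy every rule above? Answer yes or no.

yes

One route that works: (1,3) → (1,2) → (1,1) → (2,1) → (3,1) → (3,2).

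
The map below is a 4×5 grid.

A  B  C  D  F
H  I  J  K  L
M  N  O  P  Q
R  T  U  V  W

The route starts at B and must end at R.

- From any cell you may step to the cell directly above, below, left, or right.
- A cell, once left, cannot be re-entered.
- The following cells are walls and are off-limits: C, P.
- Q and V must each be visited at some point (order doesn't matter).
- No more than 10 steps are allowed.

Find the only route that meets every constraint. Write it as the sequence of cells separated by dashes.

B - I - J - K - L - Q - W - V - U - T - R

The budget equals the shortest possible length, so every move has to be on a shortest route through the required cells.
Route from B: down to I, 3× right (reaching L), 2× down (reaching W), 4× left (reaching R) — 10 moves in all.
Check: all required cells visited; 10 ≤ 10 moves.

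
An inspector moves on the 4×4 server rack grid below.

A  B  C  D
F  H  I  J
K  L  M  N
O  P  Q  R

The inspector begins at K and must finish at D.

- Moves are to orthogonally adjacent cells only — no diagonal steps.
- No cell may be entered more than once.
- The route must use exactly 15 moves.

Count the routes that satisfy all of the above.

Need simple routes of exactly 15 moves from K to D (Manhattan distance 5, so 5 moves are spent on a detour and 5 undoing it).
Enumerating: K O P L H F A B C I M Q R N J D | K O P L M Q R N J I H F A B C D | K O P Q R N J I M L H F A B C D | K O P Q R N M L H F A B C I J D.
That gives 4 routes.

4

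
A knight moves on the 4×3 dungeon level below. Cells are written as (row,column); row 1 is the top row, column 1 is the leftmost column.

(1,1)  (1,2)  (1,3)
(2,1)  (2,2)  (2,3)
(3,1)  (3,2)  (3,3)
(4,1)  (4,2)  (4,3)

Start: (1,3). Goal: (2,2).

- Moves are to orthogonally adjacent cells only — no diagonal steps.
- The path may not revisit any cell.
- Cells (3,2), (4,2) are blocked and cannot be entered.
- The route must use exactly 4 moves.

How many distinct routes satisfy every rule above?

Need simple routes of exactly 4 moves from (1,3) to (2,2) (Manhattan distance 2, so 1 moves are spent on a detour and 1 undoing it).
Enumerating: (1,3) (1,2) (1,1) (2,1) (2,2).
That gives 1 route.

1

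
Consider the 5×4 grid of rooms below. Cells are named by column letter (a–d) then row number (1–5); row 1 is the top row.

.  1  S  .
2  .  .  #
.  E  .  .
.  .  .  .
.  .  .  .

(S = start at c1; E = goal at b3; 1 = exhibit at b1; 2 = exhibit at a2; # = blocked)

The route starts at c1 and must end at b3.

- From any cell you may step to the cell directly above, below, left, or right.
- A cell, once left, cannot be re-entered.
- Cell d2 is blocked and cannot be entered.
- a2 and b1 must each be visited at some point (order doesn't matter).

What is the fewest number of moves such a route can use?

Any route passes through a2 and b1 in some order between c1 and b3. Summing Manhattan distances along each leg and taking the cheapest ordering (c1 → b1 → a2 → b3) gives a lower bound of 1 + 2 + 2 = 5 moves.
A route of 5 moves achieves this: c1 → b1 → b2 → a2 → a3 → b3.
Since 5 matches the lower bound, it is optimal.

5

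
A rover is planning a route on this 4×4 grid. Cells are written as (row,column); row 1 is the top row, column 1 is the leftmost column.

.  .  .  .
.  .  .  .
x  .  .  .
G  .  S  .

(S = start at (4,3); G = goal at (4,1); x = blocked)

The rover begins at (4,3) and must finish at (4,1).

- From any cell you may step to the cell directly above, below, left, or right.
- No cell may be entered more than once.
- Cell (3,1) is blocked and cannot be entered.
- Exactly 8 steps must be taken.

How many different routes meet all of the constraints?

Need simple routes of exactly 8 moves from (4,3) to (4,1) (Manhattan distance 2, so 3 moves are spent on a detour and 3 undoing it).
Enumerating: (4,3) (3,3) (2,3) (1,3) (1,2) (2,2) (3,2) (4,2) (4,1) | (4,3) (3,3) (3,4) (2,4) (2,3) (2,2) (3,2) (4,2) (4,1) | (4,3) (4,4) (3,4) (2,4) (2,3) (3,3) (3,2) (4,2) (4,1) | (4,3) (4,4) (3,4) (2,4) (2,3) (2,2) (3,2) (4,2) (4,1) | (4,3) (4,4) (3,4) (3,3) (2,3) (2,2) (3,2) (4,2) (4,1).
That gives 5 routes.

5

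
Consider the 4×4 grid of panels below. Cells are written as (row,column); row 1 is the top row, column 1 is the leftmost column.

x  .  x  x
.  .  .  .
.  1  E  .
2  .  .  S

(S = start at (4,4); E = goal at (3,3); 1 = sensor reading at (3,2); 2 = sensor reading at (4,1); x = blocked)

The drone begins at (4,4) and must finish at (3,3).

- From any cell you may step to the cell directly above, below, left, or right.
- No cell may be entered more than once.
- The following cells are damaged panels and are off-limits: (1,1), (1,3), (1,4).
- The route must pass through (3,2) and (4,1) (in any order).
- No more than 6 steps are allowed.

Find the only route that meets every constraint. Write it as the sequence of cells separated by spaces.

(4,4) (4,3) (4,2) (4,1) (3,1) (3,2) (3,3)

The 6-move cap with required stops at (3,2), (4,1) leaves no slack for detours.
Route from (4,4): 3× left (reaching (4,1)), up to (3,1), 2× right (reaching (3,3)) — 6 moves in all.
Check: all required cells visited; 6 ≤ 6 moves.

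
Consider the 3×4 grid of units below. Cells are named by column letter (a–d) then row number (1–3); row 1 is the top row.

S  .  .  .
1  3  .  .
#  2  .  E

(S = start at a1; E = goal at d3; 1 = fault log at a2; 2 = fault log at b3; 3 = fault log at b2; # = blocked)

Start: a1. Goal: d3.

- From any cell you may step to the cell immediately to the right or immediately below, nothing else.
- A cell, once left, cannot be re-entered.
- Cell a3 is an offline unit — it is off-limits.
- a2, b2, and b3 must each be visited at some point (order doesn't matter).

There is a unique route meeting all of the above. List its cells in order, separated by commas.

a1, a2, b2, b3, c3, d3

Moves only go right or down, so the column and row indices never decrease.
Route from a1: down 1 to a2, right 1 to b2, down 1 to b3, right 2 to d3 — 5 moves in all.
Check: all required cells visited.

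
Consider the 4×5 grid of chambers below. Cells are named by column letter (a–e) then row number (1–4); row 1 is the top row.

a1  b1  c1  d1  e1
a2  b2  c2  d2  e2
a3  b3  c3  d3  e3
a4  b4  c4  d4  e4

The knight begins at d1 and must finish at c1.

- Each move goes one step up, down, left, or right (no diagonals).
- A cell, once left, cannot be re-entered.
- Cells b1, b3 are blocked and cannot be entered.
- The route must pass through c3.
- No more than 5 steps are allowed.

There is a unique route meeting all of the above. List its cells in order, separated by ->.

Any route must reach c3 and still end at c1 within 5 moves, so the order of the required stops is forced.
Route from d1: down 2 to d3, left 1 to c3, up 2 to c1 — 5 moves in all.
Check: all required cells visited; 5 ≤ 5 moves.

d1 -> d2 -> d3 -> c3 -> c2 -> c1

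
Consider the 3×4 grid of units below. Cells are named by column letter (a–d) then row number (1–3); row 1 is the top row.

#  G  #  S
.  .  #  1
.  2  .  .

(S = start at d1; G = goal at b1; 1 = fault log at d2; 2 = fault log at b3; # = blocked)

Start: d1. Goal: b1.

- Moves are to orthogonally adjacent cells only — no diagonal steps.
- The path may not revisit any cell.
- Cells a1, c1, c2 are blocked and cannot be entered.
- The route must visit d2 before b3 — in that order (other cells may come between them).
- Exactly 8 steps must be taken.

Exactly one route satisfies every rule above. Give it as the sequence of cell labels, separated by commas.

d1, d2, d3, c3, b3, a3, a2, b2, b1

The waypoints must appear in the order d2, b3, with no cell reused.
Route from d1: 2× down (reaching d3), 3× left (reaching a3), up to a2, right to b2, up to b1 — 8 moves in all.
Check: order respected (1 at step 1, 2 at step 4); 8 moves as required.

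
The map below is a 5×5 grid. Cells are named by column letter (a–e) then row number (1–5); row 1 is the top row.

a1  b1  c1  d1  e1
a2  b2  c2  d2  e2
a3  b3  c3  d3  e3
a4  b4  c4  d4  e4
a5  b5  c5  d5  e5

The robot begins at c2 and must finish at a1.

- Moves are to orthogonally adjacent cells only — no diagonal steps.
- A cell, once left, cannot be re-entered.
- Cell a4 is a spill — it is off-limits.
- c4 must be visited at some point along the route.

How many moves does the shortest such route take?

7

Any route passes through c4 somewhere between c2 and a1. Summing Manhattan distances along the two legs (c2 → c4 → a1) gives a lower bound of 2 + 5 = 7 moves.
A route of 7 moves achieves this: c2 → c3 → c4 → b4 → b3 → b2 → b1 → a1.
Since 7 matches the lower bound, it is optimal.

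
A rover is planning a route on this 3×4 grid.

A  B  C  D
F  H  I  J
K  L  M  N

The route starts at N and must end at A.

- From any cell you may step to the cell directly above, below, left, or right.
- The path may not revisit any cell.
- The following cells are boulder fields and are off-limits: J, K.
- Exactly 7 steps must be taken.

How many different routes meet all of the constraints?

2

Need simple routes of exactly 7 moves from N to A (Manhattan distance 5, so 1 moves are spent on a detour and 1 undoing it).
Enumerating: N M I C B H F A | N M L H I C B A.
That gives 2 routes.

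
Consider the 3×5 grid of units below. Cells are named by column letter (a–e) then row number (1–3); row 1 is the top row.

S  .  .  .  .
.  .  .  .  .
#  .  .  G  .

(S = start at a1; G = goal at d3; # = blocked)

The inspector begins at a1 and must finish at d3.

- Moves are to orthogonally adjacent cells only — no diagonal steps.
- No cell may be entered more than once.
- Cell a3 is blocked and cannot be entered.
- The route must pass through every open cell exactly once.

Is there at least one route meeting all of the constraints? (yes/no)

no

Exhausting the options from a1, every branch either dead-ends against blocked cells, would have to re-enter a cell already used, or reaches the goal with a constraint still unmet.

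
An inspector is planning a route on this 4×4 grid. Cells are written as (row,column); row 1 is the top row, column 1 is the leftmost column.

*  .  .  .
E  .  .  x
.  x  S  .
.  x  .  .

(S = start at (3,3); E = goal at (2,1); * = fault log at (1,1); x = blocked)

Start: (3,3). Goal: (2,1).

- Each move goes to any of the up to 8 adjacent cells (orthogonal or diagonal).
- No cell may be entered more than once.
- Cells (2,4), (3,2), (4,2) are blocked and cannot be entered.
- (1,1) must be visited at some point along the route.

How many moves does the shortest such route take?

Any route passes through (1,1) somewhere between (3,3) and (2,1). Summing Chebyshev distances along the two legs ((3,3) → (1,1) → (2,1)) gives a lower bound of 2 + 1 = 3 moves.
A route of 3 moves achieves this: (3,3) → (2,2) → (1,1) → (2,1).
Since 3 matches the lower bound, it is optimal.

3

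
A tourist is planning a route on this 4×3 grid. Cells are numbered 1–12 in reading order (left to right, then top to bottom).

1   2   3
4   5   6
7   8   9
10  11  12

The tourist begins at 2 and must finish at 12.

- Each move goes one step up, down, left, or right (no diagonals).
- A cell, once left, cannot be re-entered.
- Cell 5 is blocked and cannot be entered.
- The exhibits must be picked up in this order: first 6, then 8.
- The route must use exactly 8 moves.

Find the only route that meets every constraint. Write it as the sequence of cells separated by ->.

2 -> 3 -> 6 -> 9 -> 8 -> 7 -> 10 -> 11 -> 12

The waypoints must appear in the order 6, 8, with no cell reused.
Route from 2: right to 3, 2× down (reaching 9), 2× left (reaching 7), down to 10, 2× right (reaching 12) — 8 moves in all.
Check: order respected (6 at step 2, 8 at step 4); 8 moves as required.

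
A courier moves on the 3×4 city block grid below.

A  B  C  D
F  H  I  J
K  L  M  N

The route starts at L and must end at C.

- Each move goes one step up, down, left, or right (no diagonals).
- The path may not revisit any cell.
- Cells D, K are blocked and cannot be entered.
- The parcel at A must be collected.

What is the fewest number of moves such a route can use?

Any route passes through A somewhere between L and C. Summing Manhattan distances along the two legs (L → A → C) gives a lower bound of 3 + 2 = 5 moves.
A route of 5 moves achieves this: L → H → F → A → B → C.
Since 5 matches the lower bound, it is optimal.

5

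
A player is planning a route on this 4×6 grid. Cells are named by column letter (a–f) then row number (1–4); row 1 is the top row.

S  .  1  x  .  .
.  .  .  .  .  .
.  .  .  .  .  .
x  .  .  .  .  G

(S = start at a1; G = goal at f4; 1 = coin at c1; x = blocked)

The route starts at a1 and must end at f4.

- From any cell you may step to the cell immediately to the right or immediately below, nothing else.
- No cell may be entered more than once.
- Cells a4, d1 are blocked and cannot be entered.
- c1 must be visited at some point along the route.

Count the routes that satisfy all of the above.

A right/down-only route from a1 to f4 makes exactly 3 down-moves and 5 right-moves in some order.
With no other constraints that would be C(8,3) = 56 routes.
Split at c1 and multiply the segment counts (each segment already excludes blocked cells): a1→c1: 1; c1→f4: 10; product = 10.
That gives 10 routes.

10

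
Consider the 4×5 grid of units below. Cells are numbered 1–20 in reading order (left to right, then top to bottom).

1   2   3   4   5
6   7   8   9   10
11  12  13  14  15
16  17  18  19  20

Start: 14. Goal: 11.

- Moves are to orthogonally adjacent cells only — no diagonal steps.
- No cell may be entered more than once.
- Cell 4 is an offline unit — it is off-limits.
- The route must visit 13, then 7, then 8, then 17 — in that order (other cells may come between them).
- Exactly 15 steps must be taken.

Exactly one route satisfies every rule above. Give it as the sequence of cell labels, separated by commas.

The waypoints must appear in the order 13, 7, 8, 17, with no cell reused.
Route from 14: left 2 to 12, up 2 to 2, right 1 to 3, down 1 to 8, right 2 to 10, down 2 to 20, left 4 to 16, up 1 to 11 — 15 moves in all.
Check: order respected (13 at step 1, 7 at step 3, 8 at step 6, 17 at step 13); 15 moves as required.

14, 13, 12, 7, 2, 3, 8, 9, 10, 15, 20, 19, 18, 17, 16, 11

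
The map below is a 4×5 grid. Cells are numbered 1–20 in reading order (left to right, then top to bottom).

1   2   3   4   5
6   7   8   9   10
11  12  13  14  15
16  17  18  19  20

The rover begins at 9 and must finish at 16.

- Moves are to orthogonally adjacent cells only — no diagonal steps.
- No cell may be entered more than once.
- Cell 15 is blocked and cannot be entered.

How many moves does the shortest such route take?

The Manhattan distance from 9 to 16 is |2−4| + |4−1| = 5, so at least 5 moves are needed.
A route of 5 moves achieves this: 9 → 14 → 19 → 18 → 17 → 16.
Since 5 matches the lower bound, it is optimal.

5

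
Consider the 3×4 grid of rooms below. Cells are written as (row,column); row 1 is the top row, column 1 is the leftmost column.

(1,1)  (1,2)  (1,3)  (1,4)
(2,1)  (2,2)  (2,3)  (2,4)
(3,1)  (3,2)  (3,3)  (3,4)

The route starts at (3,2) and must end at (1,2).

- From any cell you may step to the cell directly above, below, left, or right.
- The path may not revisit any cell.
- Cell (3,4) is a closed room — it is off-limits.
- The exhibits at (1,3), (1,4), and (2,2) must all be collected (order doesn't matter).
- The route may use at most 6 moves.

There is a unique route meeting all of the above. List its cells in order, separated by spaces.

(3,2) (2,2) (2,3) (2,4) (1,4) (1,3) (1,2)

Any route must reach (1,3), (1,4), and (2,2) and still end at (1,2) within 6 moves, so the order of the required stops is forced.
Route from (3,2): up to (2,2), 2× right (reaching (2,4)), up to (1,4), 2× left (reaching (1,2)) — 6 moves in all.
Check: all required cells visited; 6 ≤ 6 moves.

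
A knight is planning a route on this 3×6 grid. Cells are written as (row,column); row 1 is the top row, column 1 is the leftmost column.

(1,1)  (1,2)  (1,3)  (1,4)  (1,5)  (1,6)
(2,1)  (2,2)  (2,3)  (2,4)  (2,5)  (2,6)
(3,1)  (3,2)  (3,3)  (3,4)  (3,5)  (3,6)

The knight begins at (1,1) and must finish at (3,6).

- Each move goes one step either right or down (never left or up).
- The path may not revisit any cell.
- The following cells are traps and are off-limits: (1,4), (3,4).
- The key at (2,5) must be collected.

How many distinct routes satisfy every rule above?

6

A right/down-only route from (1,1) to (3,6) makes exactly 2 down-moves and 5 right-moves in some order.
With no other constraints that would be C(7,2) = 21 routes.
Split at (2,5) and multiply the segment counts (each segment already excludes blocked cells): (1,1)→(2,5): 3; (2,5)→(3,6): 2; product = 6.
That gives 6 routes.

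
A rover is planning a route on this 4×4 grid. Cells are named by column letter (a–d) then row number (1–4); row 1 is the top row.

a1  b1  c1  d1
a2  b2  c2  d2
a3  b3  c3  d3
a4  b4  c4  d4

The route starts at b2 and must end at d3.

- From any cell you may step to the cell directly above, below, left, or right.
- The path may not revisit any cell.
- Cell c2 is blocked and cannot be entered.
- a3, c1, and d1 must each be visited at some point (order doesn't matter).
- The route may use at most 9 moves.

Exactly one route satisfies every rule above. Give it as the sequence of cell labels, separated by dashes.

b2 - b3 - a3 - a2 - a1 - b1 - c1 - d1 - d2 - d3

The budget equals the shortest possible length, so every move has to be on a shortest route through the required cells.
Route from b2: down 1 to b3, left 1 to a3, up 2 to a1, right 3 to d1, down 2 to d3 — 9 moves in all.
Check: all required cells visited; 9 ≤ 9 moves.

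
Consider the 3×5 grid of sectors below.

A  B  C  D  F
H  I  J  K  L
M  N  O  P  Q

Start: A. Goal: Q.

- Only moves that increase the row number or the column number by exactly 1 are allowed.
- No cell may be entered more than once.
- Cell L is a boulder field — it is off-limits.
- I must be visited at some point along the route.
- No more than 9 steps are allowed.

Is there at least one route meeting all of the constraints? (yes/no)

One route that works: A → H → I → N → O → P → Q.

yes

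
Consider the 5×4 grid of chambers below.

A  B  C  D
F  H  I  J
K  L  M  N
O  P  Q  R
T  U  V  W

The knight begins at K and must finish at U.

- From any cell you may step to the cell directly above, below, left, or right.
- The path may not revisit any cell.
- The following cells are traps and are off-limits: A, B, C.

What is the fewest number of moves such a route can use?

The Manhattan distance from K to U is |3−5| + |1−2| = 3, so at least 3 moves are needed.
A route of 3 moves achieves this: K → O → T → U.
Since 3 matches the lower bound, it is optimal.

3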